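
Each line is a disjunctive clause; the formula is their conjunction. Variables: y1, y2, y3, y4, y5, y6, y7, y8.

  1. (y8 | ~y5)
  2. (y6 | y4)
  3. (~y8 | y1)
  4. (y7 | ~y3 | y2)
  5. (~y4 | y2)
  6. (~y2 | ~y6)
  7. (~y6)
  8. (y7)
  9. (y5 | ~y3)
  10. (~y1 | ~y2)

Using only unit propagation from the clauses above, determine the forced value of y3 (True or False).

(~y6) is a unit clause: y6 = False.
(y6 | y4) with y6 = False leaves only y4, so y4 = True.
(y2 | ~y4): since y4 = True, the clause reduces to (y2). y2 = True.
(y7) is a unit clause: y7 = True.
(~y2 | ~y1): since y2 = True, the clause reduces to (~y1). y1 = False.
(y1 | ~y8) with y1 = False leaves only ~y8, so y8 = False.
(y8 | ~y5): since y8 = False, the clause reduces to (~y5). y5 = False.
From (~y3 | y5) and y5 = False: y3 = False.

False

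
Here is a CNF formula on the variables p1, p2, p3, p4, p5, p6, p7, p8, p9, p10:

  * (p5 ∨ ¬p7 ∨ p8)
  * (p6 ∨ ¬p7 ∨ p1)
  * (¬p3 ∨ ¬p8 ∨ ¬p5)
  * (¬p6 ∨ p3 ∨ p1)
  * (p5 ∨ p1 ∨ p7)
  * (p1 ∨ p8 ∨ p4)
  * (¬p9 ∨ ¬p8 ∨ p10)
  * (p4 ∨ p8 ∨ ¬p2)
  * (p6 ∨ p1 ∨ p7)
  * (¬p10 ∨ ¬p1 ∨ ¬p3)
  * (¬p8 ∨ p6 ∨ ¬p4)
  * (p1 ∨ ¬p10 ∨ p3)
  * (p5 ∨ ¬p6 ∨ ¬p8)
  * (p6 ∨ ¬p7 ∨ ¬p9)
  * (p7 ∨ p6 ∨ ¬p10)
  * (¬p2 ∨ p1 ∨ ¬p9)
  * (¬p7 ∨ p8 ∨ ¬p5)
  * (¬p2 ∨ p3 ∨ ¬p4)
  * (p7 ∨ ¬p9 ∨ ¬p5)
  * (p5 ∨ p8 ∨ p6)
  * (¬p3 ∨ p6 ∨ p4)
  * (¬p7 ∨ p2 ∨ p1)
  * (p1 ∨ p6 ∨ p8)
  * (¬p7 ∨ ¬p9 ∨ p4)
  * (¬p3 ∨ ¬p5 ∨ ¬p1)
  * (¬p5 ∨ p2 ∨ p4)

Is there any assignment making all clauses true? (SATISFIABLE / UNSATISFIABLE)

SATISFIABLE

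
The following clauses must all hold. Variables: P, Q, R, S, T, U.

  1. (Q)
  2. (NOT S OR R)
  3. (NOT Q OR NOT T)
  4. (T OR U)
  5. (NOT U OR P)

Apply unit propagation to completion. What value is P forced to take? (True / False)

True

(Q) is a unit clause: Q = True.
From (NOT Q OR NOT T) and Q = True: T = False.
From (T OR U) and T = False: U = True.
From (P OR NOT U) and U = True: P = True.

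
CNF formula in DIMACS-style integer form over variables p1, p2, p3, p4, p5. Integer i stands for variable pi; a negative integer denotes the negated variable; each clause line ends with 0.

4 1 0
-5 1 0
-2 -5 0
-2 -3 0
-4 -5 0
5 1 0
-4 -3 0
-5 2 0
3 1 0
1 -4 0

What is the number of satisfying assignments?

Satisfying assignments:
  p1=T p2=F p3=F p4=F p5=F
  p1=T p2=F p3=F p4=T p5=F
  p1=T p2=F p3=T p4=F p5=F
  p1=T p2=T p3=F p4=F p5=F
  p1=T p2=T p3=F p4=T p5=F
Count: 5.

5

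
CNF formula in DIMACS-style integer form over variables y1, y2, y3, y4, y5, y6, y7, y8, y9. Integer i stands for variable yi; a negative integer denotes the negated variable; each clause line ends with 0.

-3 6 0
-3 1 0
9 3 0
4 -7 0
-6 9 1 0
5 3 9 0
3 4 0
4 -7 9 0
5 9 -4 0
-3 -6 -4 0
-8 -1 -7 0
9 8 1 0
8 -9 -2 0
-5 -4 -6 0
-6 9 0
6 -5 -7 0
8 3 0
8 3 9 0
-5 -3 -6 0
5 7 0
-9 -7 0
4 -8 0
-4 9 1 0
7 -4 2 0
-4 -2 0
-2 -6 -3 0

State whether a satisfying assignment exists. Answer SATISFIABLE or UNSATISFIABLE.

UNSATISFIABLE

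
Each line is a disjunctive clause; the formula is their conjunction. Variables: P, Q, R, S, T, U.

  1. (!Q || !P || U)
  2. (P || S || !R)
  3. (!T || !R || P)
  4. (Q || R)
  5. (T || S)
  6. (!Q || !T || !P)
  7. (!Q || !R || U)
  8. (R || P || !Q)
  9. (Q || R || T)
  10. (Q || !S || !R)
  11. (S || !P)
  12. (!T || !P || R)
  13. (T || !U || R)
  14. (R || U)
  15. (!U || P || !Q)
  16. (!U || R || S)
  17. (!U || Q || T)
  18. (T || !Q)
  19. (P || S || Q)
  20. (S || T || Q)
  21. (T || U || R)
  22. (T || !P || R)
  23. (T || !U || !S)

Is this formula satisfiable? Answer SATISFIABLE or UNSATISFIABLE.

UNSATISFIABLE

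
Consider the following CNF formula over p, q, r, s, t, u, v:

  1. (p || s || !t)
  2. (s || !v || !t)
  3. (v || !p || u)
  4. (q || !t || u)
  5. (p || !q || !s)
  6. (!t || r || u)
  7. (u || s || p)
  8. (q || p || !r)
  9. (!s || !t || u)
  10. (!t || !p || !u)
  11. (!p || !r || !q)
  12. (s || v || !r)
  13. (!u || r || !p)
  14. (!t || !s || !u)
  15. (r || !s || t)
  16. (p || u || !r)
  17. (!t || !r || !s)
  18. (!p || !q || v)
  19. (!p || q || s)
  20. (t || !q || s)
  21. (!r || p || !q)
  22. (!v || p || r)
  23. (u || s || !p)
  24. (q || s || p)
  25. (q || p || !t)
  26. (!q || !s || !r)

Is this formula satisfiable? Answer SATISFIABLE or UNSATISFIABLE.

Set p = True and propagate.
Set q = False and propagate.
  then s is forced to True.
Branch on r: take r = True.
  then t is forced to False.
For the remaining variables, u = True, v = True works.
So p=True  q=False  r=True  s=True  t=False  u=True  v=True is a satisfying assignment.

SATISFIABLE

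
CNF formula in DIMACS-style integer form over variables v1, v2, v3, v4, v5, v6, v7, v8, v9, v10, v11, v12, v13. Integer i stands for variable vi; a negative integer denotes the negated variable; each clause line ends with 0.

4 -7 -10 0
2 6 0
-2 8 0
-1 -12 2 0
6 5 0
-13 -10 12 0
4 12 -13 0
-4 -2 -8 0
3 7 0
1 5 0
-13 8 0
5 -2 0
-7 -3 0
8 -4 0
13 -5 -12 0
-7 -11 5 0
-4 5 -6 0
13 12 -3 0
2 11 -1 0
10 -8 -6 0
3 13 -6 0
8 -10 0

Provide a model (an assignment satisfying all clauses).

v1 = False, v2 = True, v3 = True, v4 = False, v5 = True, v6 = True, v7 = False, v8 = True, v9 = False, v10 = True, v11 = False, v12 = True, v13 = True

Try v1 = False.
  then v5 is forced to True.
Try v2 = True.
  then v8 is forced to True.
  then v4 is forced to False.
Try v3 = True.
  then v7 is forced to False.
The remaining clauses are satisfied by v6 = True, v9 = False, v10 = True, v11 = False, v12 = True, v13 = True.
Every clause has at least one true literal under this assignment.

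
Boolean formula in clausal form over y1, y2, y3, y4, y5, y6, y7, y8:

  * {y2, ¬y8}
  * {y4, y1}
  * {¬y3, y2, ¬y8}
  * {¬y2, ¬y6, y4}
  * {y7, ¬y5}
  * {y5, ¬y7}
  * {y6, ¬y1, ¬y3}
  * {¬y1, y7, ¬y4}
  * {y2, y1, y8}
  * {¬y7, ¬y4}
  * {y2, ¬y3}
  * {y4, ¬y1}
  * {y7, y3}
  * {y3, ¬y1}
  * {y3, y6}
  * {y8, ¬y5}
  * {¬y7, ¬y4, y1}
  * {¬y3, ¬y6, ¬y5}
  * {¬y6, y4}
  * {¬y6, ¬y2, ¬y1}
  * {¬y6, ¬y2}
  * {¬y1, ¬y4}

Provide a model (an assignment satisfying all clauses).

Branch on y1: take y1 = False.
  then y4 is forced to True.
  then y7 is forced to False.
  then y5 is forced to False.
  then y3 is forced to True.
  then y2 is forced to True.
  then y6 is forced to False.
y8 is now unconstrained; take y8 = False.
Check each clause:
  1. {¬y8, y2} — ¬y8 is true.
  2. {y4, y1} — y4 is true.
  3. {y2, ¬y8, ¬y3} — ¬y8 is true.
  4. {¬y6, ¬y2, y4} — ¬y6 is true.
  5. {¬y5, y7} — ¬y5 is true.
  6. {y5, ¬y7} — ¬y7 is true.
  7. {¬y3, ¬y1, y6} — ¬y1 is true.
  8. {¬y4, ¬y1, y7} — ¬y1 is true.
  9. {y1, y8, y2} — y2 is true.
  10. {¬y7, ¬y4} — ¬y7 is true.
  11. {¬y3, y2} — y2 is true.
  12. {y4, ¬y1} — y4 is true.
  13. {y3, y7} — y3 is true.
  14. {y3, ¬y1} — y3 is true.
  15. {y6, y3} — y3 is true.
  16. {¬y5, y8} — ¬y5 is true.
  17. {¬y7, ¬y4, y1} — ¬y7 is true.
  18. {¬y6, ¬y5, ¬y3} — ¬y6 is true.
  19. {y4, ¬y6} — ¬y6 is true.
  20. {¬y2, ¬y1, ¬y6} — ¬y6 is true.
  21. {¬y6, ¬y2} — ¬y6 is true.
  22. {¬y4, ¬y1} — ¬y1 is true.

y1=False, y2=True, y3=True, y4=True, y5=False, y6=False, y7=False, y8=False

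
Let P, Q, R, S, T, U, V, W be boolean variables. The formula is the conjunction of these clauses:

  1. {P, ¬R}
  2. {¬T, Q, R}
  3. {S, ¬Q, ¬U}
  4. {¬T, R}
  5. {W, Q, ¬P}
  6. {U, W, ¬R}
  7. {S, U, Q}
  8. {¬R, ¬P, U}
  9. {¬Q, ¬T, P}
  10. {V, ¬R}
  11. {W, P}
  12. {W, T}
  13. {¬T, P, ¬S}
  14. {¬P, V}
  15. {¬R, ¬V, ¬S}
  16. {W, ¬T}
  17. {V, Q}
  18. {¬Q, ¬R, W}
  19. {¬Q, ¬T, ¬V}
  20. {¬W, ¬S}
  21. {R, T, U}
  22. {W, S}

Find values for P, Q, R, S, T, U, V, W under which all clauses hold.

Branch on P: take P = False.
  then R is forced to False.
  then T is forced to False.
  then W is forced to True.
  then S is forced to False.
  then U is forced to True.
  then Q is forced to False.
  then V is forced to True.

P=F, Q=F, R=F, S=F, T=F, U=T, V=T, W=T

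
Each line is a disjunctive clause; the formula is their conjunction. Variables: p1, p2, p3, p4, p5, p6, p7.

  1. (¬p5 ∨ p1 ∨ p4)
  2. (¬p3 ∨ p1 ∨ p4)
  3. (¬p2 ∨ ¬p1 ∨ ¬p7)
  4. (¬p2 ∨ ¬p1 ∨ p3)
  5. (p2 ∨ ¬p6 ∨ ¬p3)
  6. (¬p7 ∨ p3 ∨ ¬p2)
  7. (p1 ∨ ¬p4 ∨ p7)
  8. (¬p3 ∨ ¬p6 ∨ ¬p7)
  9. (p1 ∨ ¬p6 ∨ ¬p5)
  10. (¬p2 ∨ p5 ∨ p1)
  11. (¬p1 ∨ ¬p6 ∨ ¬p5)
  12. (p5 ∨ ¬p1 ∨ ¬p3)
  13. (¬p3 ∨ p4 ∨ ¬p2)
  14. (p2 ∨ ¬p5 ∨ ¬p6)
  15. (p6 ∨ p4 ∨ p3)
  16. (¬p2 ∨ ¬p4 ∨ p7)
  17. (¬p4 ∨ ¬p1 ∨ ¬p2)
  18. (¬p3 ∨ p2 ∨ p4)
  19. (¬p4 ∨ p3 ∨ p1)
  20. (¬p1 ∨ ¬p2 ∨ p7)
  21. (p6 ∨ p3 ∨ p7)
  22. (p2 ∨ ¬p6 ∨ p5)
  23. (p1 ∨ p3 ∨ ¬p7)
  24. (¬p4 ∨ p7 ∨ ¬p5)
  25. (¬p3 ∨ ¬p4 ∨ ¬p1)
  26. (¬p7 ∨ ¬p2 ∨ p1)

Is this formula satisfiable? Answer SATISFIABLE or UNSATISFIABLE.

Branch on p1: take p1 = True.
Set p2 = False and propagate.
Set p3 = False and propagate.
The remaining clauses are satisfied by p4 = True, p5 = True, p6 = False, p7 = True.
Every clause has at least one true literal under this assignment.
So p1=1, p2=0, p3=0, p4=1, p5=1, p6=0, p7=1 is a satisfying assignment.

SATISFIABLE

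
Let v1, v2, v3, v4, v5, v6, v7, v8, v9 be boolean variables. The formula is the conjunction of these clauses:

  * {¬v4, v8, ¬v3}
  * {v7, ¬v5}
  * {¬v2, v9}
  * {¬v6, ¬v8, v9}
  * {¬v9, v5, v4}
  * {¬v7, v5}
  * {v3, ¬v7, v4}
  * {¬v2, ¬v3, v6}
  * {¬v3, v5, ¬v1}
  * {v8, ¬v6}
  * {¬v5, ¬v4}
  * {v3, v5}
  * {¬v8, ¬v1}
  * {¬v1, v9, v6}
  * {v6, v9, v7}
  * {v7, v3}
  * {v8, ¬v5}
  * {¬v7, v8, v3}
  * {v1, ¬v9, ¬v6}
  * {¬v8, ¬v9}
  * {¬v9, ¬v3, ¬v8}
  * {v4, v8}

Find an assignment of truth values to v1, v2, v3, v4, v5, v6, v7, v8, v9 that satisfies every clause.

Pure literal: v2 appears only negated; assign v2 = False.
Branch on v1: take v1 = False.
Try v3 = True.
The remaining clauses are satisfied by v4 = False, v5 = True, v6 = False, v7 = True, v8 = True, v9 = False.

v1=F, v2=F, v3=T, v4=F, v5=T, v6=F, v7=T, v8=T, v9=F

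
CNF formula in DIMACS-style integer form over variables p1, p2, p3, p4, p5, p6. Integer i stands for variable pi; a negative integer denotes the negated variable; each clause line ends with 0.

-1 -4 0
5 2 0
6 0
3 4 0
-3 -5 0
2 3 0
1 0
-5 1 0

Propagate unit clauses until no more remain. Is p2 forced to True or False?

Unit clause (p6) sets p6 = True.
(p1) stands alone — p1 = True.
In (~p4 | ~p1), ~p1 is now false; ~p4 must hold, so p4 = False.
(p3 | p4) with p4 = False leaves only p3, so p3 = True.
(~p5 | ~p3) with p3 = True leaves only ~p5, so p5 = False.
From (p5 | p2) and p5 = False: p2 = True.

True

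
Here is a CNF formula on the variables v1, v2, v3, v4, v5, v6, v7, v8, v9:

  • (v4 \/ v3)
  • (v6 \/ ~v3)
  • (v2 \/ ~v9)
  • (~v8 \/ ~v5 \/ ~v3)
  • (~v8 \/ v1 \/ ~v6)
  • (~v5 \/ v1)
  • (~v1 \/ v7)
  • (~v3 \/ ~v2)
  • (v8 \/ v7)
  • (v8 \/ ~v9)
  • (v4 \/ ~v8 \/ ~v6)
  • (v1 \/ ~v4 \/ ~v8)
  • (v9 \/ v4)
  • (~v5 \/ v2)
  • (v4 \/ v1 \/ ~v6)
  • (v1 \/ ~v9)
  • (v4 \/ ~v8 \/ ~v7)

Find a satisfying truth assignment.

Pure literal: v5 appears only negated; assign v5 = False.
Set v1 = True and propagate.
  then v7 is forced to True.
Set v2 = True and propagate.
  then v3 is forced to False.
  then v4 is forced to True.
The remaining clauses are satisfied by v6 = False, v8 = True, v9 = True.
Every clause has at least one true literal under this assignment.
Check each clause:
  1. (v3 \/ v4) — v4 is true.
  2. (~v3 \/ v6) — ~v3 is true.
  3. (~v9 \/ v2) — v2 is true.
  4. (~v3 \/ ~v8 \/ ~v5) — ~v5 is true.
  5. (~v6 \/ ~v8 \/ v1) — v1 is true.
  6. (~v5 \/ v1) — v1 is true.
  7. (~v1 \/ v7) — v7 is true.
  8. (~v2 \/ ~v3) — ~v3 is true.
  9. (v7 \/ v8) — v8 is true.
  10. (~v9 \/ v8) — v8 is true.
  11. (v4 \/ ~v6 \/ ~v8) — ~v6 is true.
  12. (v1 \/ ~v8 \/ ~v4) — v1 is true.
  13. (v4 \/ v9) — v9 is true.
  14. (v2 \/ ~v5) — v2 is true.
  15. (~v6 \/ v1 \/ v4) — v1 is true.
  16. (~v9 \/ v1) — v1 is true.
  17. (~v8 \/ v4 \/ ~v7) — v4 is true.

v1 = T, v2 = T, v3 = F, v4 = T, v5 = F, v6 = F, v7 = T, v8 = T, v9 = T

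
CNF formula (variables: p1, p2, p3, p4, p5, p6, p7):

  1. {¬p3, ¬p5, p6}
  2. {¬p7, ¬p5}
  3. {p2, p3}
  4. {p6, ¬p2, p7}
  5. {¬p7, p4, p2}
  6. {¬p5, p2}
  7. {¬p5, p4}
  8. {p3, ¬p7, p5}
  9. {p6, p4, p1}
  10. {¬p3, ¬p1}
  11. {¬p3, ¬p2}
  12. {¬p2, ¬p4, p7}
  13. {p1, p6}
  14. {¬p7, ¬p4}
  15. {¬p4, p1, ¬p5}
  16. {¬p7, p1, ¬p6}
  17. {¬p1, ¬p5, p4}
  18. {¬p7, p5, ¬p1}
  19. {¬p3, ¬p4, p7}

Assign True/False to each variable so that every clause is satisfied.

Set p1 = False and propagate.
  then p6 is forced to True.
  then p7 is forced to False.
For the remaining variables, p2 = False, p3 = True, p4 = False, p5 = False works.
Every clause has at least one true literal under this assignment.

p1 = False  p2 = False  p3 = True  p4 = False  p5 = False  p6 = True  p7 = False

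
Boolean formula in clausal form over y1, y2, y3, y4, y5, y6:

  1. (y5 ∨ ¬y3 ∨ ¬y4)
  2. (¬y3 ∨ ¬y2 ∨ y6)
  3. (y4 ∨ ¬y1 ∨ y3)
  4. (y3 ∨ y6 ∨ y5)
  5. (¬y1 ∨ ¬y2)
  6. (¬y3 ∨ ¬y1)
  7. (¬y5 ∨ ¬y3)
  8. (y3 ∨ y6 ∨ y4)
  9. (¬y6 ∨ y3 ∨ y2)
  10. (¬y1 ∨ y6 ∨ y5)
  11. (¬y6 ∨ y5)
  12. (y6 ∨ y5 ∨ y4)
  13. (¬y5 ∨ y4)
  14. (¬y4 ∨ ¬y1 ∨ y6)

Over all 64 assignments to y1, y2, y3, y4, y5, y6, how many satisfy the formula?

The models are:
  y1=0 y2=0 y3=0 y4=1 y5=1 y6=0
  y1=0 y2=1 y3=0 y4=1 y5=1 y6=0
  y1=0 y2=1 y3=0 y4=1 y5=1 y6=1
Count: 3.

3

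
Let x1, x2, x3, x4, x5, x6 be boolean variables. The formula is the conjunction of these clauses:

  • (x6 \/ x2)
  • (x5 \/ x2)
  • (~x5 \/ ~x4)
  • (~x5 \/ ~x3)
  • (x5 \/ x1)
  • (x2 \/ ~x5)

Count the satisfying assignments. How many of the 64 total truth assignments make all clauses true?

12

Case analysis on x5 and x2:
  x5=1, x2=1: remaining (x1,x3,x4,x6) ∈ {(0,0,0,0); (0,0,0,1); (1,0,0,0); (1,0,0,1)} — 4.
  x5=1, x2=0: a clause becomes empty — 0.
  x5=0, x2=1: forces x1=1; x3, x4, x6 free → 2^3 = 8.
  x5=0, x2=0: a clause becomes empty — 0.
Total: 4 + 0 + 8 + 0 = 12.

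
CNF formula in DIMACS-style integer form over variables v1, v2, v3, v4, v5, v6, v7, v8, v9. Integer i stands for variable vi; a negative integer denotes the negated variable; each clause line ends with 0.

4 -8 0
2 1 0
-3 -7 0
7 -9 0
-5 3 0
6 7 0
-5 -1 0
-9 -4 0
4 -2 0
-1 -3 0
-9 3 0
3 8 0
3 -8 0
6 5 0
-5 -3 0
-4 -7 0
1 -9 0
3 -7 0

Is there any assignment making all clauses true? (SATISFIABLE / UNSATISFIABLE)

SATISFIABLE

Pure literal: v6 appears only positively; assign v6 = True.
Pure literal: v9 appears only negated; assign v9 = False.
Set v1 = False and propagate.
  then v2 is forced to True.
  then v4 is forced to True.
  then v7 is forced to False.
Set v3 = True and propagate.
  then v5 is forced to False.
v8 is now unconstrained; take v8 = False.
Every clause has at least one true literal under this assignment.
So v1=False, v2=True, v3=True, v4=True, v5=False, v6=True, v7=False, v8=False, v9=False is a satisfying assignment.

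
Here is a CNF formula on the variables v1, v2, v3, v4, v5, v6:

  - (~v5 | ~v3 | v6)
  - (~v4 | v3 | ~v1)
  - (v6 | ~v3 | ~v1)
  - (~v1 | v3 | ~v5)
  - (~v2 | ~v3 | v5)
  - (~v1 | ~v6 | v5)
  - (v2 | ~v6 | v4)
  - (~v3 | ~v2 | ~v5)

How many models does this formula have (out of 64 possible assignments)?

21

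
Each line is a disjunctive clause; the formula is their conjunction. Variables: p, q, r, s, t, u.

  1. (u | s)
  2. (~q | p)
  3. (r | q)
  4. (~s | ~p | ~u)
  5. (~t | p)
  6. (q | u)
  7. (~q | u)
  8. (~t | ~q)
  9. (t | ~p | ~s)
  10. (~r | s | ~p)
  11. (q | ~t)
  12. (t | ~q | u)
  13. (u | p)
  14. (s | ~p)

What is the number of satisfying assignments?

The models are:
  p=F q=F r=T s=F t=F u=T
  p=F q=F r=T s=T t=F u=T
Count: 2.

2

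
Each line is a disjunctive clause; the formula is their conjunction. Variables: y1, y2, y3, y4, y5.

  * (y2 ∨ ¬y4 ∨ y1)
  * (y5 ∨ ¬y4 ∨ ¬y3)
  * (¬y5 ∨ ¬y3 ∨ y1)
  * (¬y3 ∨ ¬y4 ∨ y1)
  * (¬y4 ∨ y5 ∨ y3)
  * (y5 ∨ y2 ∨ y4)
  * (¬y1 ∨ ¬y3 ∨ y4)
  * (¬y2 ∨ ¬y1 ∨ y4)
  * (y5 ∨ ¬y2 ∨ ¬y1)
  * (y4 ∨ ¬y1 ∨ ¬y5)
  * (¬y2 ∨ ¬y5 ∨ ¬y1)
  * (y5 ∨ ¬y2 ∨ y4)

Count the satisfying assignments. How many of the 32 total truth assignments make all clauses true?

5

The models are:
  y1=F y2=F y3=F y4=F y5=T
  y1=F y2=T y3=F y4=F y5=T
  y1=F y2=T y3=F y4=T y5=T
  y1=T y2=F y3=F y4=T y5=T
  y1=T y2=F y3=T y4=T y5=T
Count: 5.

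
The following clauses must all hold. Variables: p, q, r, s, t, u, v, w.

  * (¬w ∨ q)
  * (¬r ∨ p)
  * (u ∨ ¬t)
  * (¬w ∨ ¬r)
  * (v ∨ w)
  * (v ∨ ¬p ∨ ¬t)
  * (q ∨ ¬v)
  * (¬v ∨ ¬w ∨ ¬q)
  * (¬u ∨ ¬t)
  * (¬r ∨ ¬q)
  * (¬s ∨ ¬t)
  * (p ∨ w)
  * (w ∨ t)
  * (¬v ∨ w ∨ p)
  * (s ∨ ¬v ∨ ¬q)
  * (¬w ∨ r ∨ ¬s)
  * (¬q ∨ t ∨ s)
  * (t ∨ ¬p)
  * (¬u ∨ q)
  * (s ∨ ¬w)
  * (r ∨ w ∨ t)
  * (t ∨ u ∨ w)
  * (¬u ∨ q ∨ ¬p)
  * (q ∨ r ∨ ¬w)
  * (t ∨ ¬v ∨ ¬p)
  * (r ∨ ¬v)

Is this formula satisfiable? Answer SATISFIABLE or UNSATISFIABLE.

UNSATISFIABLE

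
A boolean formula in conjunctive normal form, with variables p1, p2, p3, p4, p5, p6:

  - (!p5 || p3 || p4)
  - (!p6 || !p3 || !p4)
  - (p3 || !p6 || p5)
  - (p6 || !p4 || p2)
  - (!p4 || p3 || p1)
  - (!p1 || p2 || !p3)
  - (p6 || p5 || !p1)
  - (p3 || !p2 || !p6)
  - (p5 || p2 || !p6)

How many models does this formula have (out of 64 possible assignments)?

Split on p3, then p6.
  p3=1, p6=1: 5 of the 16 assignments to (p1,p2,p4,p5) work.
  p3=1, p6=0: 8 of the 16 assignments to (p1,p2,p4,p5) work.
  p3=0, p6=1: remaining (p1,p2,p4,p5) ∈ {(1,0,1,1)} — 1.
  p3=0, p6=0: remaining (p1,p2,p4,p5) ∈ {(0,0,0,0); (0,1,0,0); (1,1,1,1)} — 3.
Total: 5 + 8 + 1 + 3 = 17.

17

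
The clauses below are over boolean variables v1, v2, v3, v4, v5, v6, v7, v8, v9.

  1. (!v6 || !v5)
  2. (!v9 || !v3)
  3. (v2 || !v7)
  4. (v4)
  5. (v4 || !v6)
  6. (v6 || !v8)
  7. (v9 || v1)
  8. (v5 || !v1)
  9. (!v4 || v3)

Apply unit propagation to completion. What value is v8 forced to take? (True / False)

Unit clause (v4) sets v4 = True.
From (!v4 || v3) and v4 = True: v3 = True.
(!v9 || !v3): since v3 = True, the clause reduces to (!v9). v9 = False.
From (v1 || v9) and v9 = False: v1 = True.
(!v1 || v5): since v1 = True, the clause reduces to (v5). v5 = True.
(!v6 || !v5): since v5 = True, the clause reduces to (!v6). v6 = False.
In (v6 || !v8), v6 is now false; !v8 must hold, so v8 = False.

False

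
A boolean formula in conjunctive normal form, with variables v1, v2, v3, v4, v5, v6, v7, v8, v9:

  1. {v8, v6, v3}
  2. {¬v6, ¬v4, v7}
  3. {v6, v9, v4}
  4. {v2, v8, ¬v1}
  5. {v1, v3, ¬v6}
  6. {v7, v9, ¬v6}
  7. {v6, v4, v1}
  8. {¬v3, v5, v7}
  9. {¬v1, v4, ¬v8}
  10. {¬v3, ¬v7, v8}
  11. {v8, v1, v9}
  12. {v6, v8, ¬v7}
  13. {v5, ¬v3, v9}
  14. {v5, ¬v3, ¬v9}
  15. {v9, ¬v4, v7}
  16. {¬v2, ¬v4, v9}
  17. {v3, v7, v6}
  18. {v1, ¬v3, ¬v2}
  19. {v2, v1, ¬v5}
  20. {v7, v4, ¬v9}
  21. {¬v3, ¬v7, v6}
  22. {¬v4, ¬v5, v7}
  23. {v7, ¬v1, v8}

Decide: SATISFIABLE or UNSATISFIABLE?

Set v1 = False and propagate.
The remaining clauses are satisfied by v2 = False, v3 = False, v4 = True, v5 = False, v6 = False, v7 = True, v8 = True, v9 = True.
So v1 = False, v2 = False, v3 = False, v4 = True, v5 = False, v6 = False, v7 = True, v8 = True, v9 = True is a satisfying assignment.

SATISFIABLE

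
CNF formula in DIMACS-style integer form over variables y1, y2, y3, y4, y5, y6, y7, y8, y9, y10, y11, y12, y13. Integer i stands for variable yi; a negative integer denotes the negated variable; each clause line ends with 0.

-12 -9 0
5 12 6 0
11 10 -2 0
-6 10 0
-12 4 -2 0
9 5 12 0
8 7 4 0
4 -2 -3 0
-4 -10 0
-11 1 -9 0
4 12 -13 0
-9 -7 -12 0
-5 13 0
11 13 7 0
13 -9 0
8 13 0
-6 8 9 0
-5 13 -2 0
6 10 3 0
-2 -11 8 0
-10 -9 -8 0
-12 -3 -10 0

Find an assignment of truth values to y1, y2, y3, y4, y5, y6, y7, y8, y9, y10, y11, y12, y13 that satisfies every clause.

y1=False, y2=False, y3=True, y4=False, y5=True, y6=False, y7=True, y8=False, y9=False, y10=False, y11=True, y12=True, y13=True

Check each clause:
  1. (~y12 \/ ~y9) — ~y9 is true.
  2. (y12 \/ y6 \/ y5) — y12 is true.
  3. (y11 \/ y10 \/ ~y2) — y11 is true.
  4. (~y6 \/ y10) — ~y6 is true.
  5. (~y12 \/ y4 \/ ~y2) — ~y2 is true.
  6. (y5 \/ y12 \/ y9) — y12 is true.
  7. (y7 \/ y4 \/ y8) — y7 is true.
  8. (~y3 \/ y4 \/ ~y2) — ~y2 is true.
  9. (~y4 \/ ~y10) — ~y4 is true.
  10. (~y9 \/ ~y11 \/ y1) — ~y9 is true.
  11. (~y13 \/ y4 \/ y12) — y12 is true.
  12. (~y12 \/ ~y9 \/ ~y7) — ~y9 is true.
  13. (~y5 \/ y13) — y13 is true.
  14. (y11 \/ y7 \/ y13) — y11 is true.
  15. (y13 \/ ~y9) — y13 is true.
  16. (y8 \/ y13) — y13 is true.
  17. (y8 \/ ~y6 \/ y9) — ~y6 is true.
  18. (~y2 \/ y13 \/ ~y5) — y13 is true.
  19. (y3 \/ y10 \/ y6) — y3 is true.
  20. (y8 \/ ~y11 \/ ~y2) — ~y2 is true.
  21. (~y8 \/ ~y10 \/ ~y9) — ~y8 is true.
  22. (~y12 \/ ~y10 \/ ~y3) — ~y10 is true.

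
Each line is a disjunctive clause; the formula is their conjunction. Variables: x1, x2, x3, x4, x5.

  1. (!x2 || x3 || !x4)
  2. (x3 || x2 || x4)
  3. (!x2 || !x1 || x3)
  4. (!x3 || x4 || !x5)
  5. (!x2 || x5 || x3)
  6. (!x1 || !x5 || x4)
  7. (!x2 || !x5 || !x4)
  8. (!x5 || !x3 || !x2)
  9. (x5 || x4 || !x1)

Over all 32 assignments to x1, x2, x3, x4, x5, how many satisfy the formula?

13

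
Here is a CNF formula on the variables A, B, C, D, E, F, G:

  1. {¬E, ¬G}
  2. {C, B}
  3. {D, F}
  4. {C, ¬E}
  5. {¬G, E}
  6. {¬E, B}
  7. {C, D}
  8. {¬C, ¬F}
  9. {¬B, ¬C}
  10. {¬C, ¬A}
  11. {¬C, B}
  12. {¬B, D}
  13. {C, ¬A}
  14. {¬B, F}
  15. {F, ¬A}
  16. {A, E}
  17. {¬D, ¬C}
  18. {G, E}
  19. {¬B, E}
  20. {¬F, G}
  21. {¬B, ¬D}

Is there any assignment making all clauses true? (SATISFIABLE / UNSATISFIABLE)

UNSATISFIABLE

C = True:
  propagation gives F=False, D=True; an empty clause results — contradiction.
C = False:
  propagation gives B=True, E=False; an empty clause results — contradiction.
Every branch closes, so no satisfying assignment exists.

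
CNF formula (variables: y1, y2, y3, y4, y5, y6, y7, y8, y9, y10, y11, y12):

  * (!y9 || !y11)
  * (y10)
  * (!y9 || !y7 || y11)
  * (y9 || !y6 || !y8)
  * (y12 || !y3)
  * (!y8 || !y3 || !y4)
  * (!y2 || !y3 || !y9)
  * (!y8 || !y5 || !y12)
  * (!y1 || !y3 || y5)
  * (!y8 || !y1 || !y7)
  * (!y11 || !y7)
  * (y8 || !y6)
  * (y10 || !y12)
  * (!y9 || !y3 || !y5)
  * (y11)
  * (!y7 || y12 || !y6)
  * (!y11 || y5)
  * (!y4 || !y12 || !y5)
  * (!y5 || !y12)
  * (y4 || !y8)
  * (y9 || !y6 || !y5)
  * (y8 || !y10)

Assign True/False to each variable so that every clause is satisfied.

y1=F  y2=F  y3=F  y4=T  y5=T  y6=F  y7=F  y8=T  y9=F  y10=T  y11=T  y12=F

The clause (y10) is unit: y10 must be True.
(y11) is a unit clause, so y11 = True.
The clause (!y9) is unit: y9 must be False.
(!y7) is a unit clause, so y7 = False.
(y5) is a unit clause, so y5 = True.
The clause (!y12) is unit: y12 must be False.
The clause (!y3) is unit: y3 must be False.
The clause (!y6) is unit: y6 must be False.
(y8) is a unit clause, so y8 = True.
The clause (y4) is unit: y4 must be True.
y1, y2 are now unconstrained; take y1 = False, y2 = False.
Check each clause:
  1. (!y11 || !y9) — !y9 is true.
  2. (y10) — y10 is true.
  3. (!y7 || y11 || !y9) — !y7 is true.
  4. (!y6 || y9 || !y8) — !y6 is true.
  5. (!y3 || y12) — !y3 is true.
  6. (!y4 || !y8 || !y3) — !y3 is true.
  7. (!y3 || !y9 || !y2) — !y3 is true.
  8. (!y12 || !y5 || !y8) — !y12 is true.
  9. (!y3 || !y1 || y5) — !y3 is true.
  10. (!y1 || !y7 || !y8) — !y7 is true.
  11. (!y11 || !y7) — !y7 is true.
  12. (!y6 || y8) — y8 is true.
  13. (!y12 || y10) — y10 is true.
  14. (!y3 || !y5 || !y9) — !y3 is true.
  15. (y11) — y11 is true.
  16. (y12 || !y6 || !y7) — !y7 is true.
  17. (!y11 || y5) — y5 is true.
  18. (!y4 || !y12 || !y5) — !y12 is true.
  19. (!y12 || !y5) — !y12 is true.
  20. (!y8 || y4) — y4 is true.
  21. (!y5 || !y6 || y9) — !y6 is true.
  22. (y8 || !y10) — y8 is true.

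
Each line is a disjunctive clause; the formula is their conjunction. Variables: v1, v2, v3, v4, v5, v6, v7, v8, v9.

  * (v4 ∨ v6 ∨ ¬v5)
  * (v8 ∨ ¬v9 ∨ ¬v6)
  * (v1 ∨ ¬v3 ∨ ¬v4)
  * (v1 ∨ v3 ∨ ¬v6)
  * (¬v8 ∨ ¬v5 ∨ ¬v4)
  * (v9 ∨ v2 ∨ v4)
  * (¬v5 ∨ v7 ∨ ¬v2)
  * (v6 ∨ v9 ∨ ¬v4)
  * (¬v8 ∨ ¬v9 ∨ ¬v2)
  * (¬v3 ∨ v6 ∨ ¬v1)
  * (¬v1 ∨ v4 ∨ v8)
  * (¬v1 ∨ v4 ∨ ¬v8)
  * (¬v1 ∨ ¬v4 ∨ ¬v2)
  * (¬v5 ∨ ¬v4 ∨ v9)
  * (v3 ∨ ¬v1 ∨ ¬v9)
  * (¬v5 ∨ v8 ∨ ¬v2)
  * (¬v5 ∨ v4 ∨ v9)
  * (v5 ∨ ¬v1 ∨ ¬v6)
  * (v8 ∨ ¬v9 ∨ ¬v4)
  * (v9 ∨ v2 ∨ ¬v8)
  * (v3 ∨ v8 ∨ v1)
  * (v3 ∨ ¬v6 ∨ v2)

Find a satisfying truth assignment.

v7 occurs only positively in the remaining clauses — set v7 = True.
Try v1 = False.
The remaining clauses are satisfied by v2 = True, v3 = True, v4 = False, v5 = False, v6 = False, v8 = False, v9 = False.
Every clause has at least one true literal under this assignment.

v1 = 0, v2 = 1, v3 = 1, v4 = 0, v5 = 0, v6 = 0, v7 = 1, v8 = 0, v9 = 0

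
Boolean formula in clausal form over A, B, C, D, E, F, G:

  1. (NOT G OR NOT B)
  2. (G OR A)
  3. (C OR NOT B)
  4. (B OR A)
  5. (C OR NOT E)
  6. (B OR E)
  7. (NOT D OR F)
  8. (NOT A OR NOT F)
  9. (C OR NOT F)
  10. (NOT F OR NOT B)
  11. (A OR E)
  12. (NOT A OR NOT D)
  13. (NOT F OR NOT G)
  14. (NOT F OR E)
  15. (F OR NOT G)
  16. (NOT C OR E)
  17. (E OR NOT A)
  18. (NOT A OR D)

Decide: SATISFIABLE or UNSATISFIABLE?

UNSATISFIABLE

A = True:
  propagation gives F=False, D=False; an empty clause results — contradiction.
A = False:
  propagation gives G=True, B=False; an empty clause results — contradiction.
Every branch closes, so no satisfying assignment exists.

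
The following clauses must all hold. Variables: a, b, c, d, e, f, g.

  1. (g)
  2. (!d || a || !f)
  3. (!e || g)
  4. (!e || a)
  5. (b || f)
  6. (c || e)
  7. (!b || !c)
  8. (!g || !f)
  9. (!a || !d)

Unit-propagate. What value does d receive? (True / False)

(g) is a unit clause: g = True.
From (!g || !f) and g = True: f = False.
(f || b): since f = False, the clause reduces to (b). b = True.
(!b || !c): since b = True, the clause reduces to (!c). c = False.
(c || e) with c = False leaves only e, so e = True.
From (!e || a) and e = True: a = True.
(!d || !a) with a = True leaves only !d, so d = False.

False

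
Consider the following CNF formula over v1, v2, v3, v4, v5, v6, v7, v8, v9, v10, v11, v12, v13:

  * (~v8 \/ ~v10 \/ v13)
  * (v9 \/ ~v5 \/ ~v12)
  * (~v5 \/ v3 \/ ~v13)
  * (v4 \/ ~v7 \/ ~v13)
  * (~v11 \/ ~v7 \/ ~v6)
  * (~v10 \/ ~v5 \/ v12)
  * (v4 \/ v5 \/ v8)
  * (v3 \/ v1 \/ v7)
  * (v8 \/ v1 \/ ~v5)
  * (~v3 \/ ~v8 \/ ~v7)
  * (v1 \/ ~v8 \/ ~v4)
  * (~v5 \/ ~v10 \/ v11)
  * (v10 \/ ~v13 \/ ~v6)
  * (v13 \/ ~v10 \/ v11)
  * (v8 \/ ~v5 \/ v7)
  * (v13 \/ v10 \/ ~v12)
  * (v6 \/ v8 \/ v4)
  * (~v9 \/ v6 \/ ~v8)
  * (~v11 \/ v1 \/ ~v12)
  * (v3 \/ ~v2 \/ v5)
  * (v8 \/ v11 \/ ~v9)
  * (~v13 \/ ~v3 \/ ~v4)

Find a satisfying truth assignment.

v1=False, v2=False, v3=True, v4=False, v5=False, v6=True, v7=False, v8=True, v9=True, v10=False, v11=False, v12=False, v13=False

Pure literal: v2 appears only negated; assign v2 = False.
Set v1 = False and propagate.
Set v3 = True and propagate.
Set v4 = False and propagate.
For the remaining variables, v5 = False, v6 = True, v7 = False, v8 = True, v9 = True, v10 = False, v11 = False, v12 = False, v13 = False works.
Every clause has at least one true literal under this assignment.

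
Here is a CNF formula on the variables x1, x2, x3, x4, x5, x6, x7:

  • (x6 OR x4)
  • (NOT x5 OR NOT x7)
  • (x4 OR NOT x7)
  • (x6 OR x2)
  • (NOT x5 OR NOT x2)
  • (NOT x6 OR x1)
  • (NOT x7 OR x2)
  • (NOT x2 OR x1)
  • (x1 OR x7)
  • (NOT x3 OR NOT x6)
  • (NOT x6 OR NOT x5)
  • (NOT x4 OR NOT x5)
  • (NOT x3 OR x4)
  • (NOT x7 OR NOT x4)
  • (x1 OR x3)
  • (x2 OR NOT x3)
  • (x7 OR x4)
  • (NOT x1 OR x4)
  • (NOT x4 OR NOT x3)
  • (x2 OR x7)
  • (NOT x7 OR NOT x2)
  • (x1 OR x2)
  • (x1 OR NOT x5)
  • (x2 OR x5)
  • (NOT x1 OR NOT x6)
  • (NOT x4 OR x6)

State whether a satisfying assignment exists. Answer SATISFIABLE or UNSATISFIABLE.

UNSATISFIABLE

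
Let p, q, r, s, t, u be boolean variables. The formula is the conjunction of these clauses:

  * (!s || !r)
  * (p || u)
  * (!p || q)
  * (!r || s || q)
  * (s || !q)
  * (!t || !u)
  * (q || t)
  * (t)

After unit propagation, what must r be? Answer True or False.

False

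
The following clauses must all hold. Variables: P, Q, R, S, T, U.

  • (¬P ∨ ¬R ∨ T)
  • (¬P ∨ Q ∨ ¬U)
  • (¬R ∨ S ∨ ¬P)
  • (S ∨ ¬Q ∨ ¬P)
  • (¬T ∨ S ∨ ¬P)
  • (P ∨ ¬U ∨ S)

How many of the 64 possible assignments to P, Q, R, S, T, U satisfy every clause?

34

Split on P, then S.
  P=1, S=1: 9 of the 16 assignments to (Q,R,T,U) work.
  P=1, S=0: remaining (Q,R,T,U) ∈ {(0,0,0,0)} — 1.
  P=0, S=1: Q, R, T, U free → 2^4 = 16.
  P=0, S=0: forces U=0; Q, R, T free → 2^3 = 8.
Total: 9 + 1 + 16 + 8 = 34.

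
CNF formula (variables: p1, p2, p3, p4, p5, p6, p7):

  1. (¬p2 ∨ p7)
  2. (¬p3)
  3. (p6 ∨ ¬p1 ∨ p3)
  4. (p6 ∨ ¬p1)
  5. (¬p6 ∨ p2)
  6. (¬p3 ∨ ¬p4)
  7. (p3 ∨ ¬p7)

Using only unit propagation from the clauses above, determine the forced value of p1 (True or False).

False

Unit clause (¬p3) sets p3 = False.
From (¬p7 ∨ p3) and p3 = False: p7 = False.
(p7 ∨ ¬p2) with p7 = False leaves only ¬p2, so p2 = False.
From (¬p6 ∨ p2) and p2 = False: p6 = False.
From (p3 ∨ p6 ∨ ¬p1) and p3 = False, p6 = False: p1 = False.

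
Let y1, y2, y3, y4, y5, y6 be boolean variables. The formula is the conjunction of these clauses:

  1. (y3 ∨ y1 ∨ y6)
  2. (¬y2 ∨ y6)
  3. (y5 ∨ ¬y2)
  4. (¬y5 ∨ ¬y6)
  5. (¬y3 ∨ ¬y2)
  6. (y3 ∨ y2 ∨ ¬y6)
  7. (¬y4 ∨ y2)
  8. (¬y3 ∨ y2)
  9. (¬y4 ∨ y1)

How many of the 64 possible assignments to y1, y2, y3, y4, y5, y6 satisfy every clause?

Satisfying assignments:
  y1=T y2=F y3=F y4=F y5=F y6=F
  y1=T y2=F y3=F y4=F y5=T y6=F
That's 2 in total.

2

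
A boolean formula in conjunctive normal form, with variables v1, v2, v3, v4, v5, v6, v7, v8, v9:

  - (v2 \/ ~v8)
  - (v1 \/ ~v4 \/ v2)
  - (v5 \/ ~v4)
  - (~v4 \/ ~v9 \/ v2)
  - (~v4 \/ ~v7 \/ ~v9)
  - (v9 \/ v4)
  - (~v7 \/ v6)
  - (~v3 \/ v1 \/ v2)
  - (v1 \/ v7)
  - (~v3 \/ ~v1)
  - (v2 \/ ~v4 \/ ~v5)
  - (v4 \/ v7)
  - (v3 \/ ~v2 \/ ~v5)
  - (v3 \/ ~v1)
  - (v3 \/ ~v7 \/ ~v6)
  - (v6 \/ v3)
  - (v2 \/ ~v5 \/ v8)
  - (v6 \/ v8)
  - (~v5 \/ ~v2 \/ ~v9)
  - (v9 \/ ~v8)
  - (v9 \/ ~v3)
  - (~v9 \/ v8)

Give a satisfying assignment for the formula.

Try v1 = False.
  then v7 is forced to True.
  then v6 is forced to True.
  then v3 is forced to True.
  then v2 is forced to True.
  then v9 is forced to True.
  then v4 is forced to False.
  then v5 is forced to False.
  then v8 is forced to True.

v1=0, v2=1, v3=1, v4=0, v5=0, v6=1, v7=1, v8=1, v9=1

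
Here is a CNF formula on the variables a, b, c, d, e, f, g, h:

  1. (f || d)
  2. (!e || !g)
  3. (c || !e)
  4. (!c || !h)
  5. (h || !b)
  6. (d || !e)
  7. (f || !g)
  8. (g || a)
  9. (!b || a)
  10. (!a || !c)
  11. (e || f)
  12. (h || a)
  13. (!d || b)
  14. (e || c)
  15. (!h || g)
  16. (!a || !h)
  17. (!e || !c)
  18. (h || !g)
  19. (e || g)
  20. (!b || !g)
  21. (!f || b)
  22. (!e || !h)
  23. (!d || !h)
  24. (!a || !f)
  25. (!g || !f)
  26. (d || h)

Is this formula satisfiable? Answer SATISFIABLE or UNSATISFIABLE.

h = True:
  propagation gives c=False, e=False; an empty clause results — contradiction.
h = False:
  propagation gives b=False, a=True, c=False, e=False; an empty clause results — contradiction.
Every branch closes, so no satisfying assignment exists.

UNSATISFIABLE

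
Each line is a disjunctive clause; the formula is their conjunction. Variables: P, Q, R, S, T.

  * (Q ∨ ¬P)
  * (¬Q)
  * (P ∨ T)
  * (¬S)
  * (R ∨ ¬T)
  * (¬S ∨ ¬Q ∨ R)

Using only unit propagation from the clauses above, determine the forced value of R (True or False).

True

(¬Q) stands alone — Q = False.
From (¬P ∨ Q) and Q = False: P = False.
(P ∨ T): since P = False, the clause reduces to (T). T = True.
(¬S) stands alone — S = False.
From (¬T ∨ R) and T = True: R = True.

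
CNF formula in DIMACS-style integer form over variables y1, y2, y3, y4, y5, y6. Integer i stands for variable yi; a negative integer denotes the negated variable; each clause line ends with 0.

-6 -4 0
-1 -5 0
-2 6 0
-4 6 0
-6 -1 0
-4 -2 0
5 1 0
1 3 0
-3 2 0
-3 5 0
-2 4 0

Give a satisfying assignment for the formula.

y1 = True, y2 = False, y3 = False, y4 = False, y5 = False, y6 = False

Set y1 = True and propagate.
  then y5 is forced to False.
  then y6 is forced to False.
  then y2 is forced to False.
  then y4 is forced to False.
  then y3 is forced to False.
Check each clause:
  1. (~y4 | ~y6) — ~y6 is true.
  2. (~y1 | ~y5) — ~y5 is true.
  3. (~y2 | y6) — ~y2 is true.
  4. (~y4 | y6) — ~y4 is true.
  5. (~y1 | ~y6) — ~y6 is true.
  6. (~y2 | ~y4) — ~y4 is true.
  7. (y1 | y5) — y1 is true.
  8. (y3 | y1) — y1 is true.
  9. (y2 | ~y3) — ~y3 is true.
  10. (~y3 | y5) — ~y3 is true.
  11. (y4 | ~y2) — ~y2 is true.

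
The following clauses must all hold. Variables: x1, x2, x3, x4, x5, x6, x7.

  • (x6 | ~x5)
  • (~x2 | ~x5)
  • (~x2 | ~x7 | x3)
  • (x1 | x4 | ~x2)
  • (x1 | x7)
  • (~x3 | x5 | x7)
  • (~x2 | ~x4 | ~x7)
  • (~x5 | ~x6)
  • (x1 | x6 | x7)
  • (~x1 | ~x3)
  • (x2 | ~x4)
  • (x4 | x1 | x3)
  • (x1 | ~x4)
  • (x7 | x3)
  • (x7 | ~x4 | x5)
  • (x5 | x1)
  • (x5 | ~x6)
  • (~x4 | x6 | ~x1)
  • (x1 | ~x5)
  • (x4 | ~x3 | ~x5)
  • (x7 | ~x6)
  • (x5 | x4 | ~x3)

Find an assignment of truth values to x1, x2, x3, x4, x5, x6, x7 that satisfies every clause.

Branch on x1: take x1 = True.
  then x3 is forced to False.
  then x7 is forced to True.
  then x2 is forced to False.
  then x4 is forced to False.
Try x5 = False.
  then x6 is forced to False.

x1=T  x2=F  x3=F  x4=F  x5=F  x6=F  x7=T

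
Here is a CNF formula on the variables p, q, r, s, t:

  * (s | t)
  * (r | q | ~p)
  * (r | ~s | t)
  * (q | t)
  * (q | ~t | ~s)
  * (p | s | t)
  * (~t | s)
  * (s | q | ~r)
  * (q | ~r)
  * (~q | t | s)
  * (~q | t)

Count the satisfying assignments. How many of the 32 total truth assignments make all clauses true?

Satisfying assignments:
  p=F q=T r=F s=T t=T
  p=F q=T r=T s=T t=T
  p=T q=T r=F s=T t=T
  p=T q=T r=T s=T t=T
Count: 4.

4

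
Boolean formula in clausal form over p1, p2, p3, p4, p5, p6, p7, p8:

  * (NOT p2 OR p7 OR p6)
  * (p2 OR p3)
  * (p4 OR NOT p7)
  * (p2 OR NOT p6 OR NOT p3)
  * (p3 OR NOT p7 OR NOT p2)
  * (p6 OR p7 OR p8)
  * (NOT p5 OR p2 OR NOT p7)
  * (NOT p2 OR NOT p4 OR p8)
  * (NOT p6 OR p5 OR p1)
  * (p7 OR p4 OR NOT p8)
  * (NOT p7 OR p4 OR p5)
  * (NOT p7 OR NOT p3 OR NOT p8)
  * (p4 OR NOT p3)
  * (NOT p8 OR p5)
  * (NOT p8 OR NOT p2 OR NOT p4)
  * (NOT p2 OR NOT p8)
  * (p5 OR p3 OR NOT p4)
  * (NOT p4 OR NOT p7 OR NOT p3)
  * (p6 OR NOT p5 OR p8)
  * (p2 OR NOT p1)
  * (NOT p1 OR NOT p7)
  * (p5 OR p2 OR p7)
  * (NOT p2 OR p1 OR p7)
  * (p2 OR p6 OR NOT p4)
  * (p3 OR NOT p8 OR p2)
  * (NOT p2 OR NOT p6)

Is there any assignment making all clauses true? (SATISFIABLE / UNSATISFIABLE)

p2 = True:
  propagation gives p8=False, p4=False, p7=False, p6=True; an empty clause results — contradiction.
p2 = False:
  propagation gives p3=True, p6=False, p4=True; an empty clause results — contradiction.
Every branch closes, so no satisfying assignment exists.

UNSATISFIABLE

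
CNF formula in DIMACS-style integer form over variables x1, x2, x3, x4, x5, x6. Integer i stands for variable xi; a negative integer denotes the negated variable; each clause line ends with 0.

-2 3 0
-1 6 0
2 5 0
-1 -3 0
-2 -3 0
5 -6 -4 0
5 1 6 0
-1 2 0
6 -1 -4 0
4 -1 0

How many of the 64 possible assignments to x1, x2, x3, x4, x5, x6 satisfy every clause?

Split on x1, then x2.
  x1=1, x2=1: a clause becomes empty — 0.
  x1=1, x2=0: a clause becomes empty — 0.
  x1=0, x2=1: a clause becomes empty — 0.
  x1=0, x2=0: forces x5=1; x3, x4, x6 free → 2^3 = 8.
Total: 0 + 0 + 0 + 8 = 8.

8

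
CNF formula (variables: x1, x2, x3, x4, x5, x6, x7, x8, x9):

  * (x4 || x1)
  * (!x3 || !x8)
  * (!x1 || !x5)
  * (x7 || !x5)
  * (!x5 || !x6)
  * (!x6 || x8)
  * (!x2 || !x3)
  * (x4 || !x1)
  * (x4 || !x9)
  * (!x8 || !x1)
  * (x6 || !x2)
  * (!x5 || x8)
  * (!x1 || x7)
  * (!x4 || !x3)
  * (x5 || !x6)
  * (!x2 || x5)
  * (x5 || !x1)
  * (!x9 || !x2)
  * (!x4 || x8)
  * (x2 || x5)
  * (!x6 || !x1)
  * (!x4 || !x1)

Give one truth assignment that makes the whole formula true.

x1=False, x2=False, x3=False, x4=True, x5=True, x6=False, x7=True, x8=True, x9=True

x3 occurs only negated in the remaining clauses — set x3 = False.
x7 occurs only positively in the remaining clauses — set x7 = True.
Set x1 = False and propagate.
  then x4 is forced to True.
  then x8 is forced to True.
Branch on x2: take x2 = False.
  then x5 is forced to True.
  then x6 is forced to False.
x9 is now unconstrained; take x9 = True.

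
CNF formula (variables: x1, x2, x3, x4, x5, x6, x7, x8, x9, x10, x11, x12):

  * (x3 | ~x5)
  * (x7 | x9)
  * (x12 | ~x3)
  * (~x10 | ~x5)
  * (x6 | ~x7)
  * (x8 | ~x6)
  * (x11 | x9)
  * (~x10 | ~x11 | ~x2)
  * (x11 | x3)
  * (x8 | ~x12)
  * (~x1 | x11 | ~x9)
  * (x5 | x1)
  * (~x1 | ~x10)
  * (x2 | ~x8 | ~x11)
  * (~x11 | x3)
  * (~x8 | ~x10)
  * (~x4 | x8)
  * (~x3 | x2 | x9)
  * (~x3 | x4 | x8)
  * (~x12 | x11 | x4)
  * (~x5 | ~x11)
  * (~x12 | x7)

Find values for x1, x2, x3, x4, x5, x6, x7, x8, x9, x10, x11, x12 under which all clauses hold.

Pure literal: x10 appears only negated; assign x10 = False.
Branch on x1: take x1 = True.
Set x2 = True and propagate.
The remaining clauses are satisfied by x3 = True, x4 = True, x5 = False, x6 = True, x7 = True, x8 = True, x9 = True, x11 = True, x12 = True.

x1=1  x2=1  x3=1  x4=1  x5=0  x6=1  x7=1  x8=1  x9=1  x10=0  x11=1  x12=1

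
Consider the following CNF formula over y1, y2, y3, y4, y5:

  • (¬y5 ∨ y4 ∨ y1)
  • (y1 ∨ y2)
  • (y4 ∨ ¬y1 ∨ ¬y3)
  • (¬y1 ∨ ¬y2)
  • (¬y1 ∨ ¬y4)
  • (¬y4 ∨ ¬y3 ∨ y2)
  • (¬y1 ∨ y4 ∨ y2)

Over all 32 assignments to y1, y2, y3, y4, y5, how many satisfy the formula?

6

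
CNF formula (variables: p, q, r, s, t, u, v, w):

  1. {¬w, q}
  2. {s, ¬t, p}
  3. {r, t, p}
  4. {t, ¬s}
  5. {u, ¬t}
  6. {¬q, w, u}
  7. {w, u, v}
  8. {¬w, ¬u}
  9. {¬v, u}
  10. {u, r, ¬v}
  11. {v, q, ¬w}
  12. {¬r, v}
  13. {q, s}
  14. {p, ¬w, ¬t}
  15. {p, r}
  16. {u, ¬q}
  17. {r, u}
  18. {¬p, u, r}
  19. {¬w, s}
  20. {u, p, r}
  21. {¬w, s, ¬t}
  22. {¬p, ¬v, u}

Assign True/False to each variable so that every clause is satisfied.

Branch on p: take p = True.
Set q = True and propagate.
  then u is forced to True.
  then w is forced to False.
The remaining clauses are satisfied by r = True, s = False, t = False, v = True.
Every clause has at least one true literal under this assignment.

p=T, q=T, r=T, s=F, t=F, u=T, v=T, w=F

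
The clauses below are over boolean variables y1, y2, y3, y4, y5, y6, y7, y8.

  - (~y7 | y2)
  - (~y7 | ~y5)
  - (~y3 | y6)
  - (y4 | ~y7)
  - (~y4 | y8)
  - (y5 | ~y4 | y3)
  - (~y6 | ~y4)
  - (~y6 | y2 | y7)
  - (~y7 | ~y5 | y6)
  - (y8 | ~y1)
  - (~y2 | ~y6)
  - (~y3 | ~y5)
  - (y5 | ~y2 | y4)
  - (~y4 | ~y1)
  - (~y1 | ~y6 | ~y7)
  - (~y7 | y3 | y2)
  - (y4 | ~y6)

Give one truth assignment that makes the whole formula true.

y1 = 1, y2 = 0, y3 = 0, y4 = 0, y5 = 1, y6 = 0, y7 = 0, y8 = 1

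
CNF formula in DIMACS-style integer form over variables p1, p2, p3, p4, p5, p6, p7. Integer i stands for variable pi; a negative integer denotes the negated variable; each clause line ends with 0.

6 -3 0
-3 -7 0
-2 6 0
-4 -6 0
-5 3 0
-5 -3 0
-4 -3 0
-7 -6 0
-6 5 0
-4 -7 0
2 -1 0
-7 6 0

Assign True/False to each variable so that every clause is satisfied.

p1 occurs only negated in the remaining clauses — set p1 = False.
p4 occurs only negated in the remaining clauses — set p4 = False.
Branch on p2: take p2 = False.
Try p3 = False.
  then p5 is forced to False.
  then p6 is forced to False.
  then p7 is forced to False.
Every clause has at least one true literal under this assignment.
Check each clause:
  1. (p6 ∨ ¬p3) — ¬p3 is true.
  2. (¬p7 ∨ ¬p3) — ¬p7 is true.
  3. (¬p2 ∨ p6) — ¬p2 is true.
  4. (¬p6 ∨ ¬p4) — ¬p6 is true.
  5. (¬p5 ∨ p3) — ¬p5 is true.
  6. (¬p5 ∨ ¬p3) — ¬p5 is true.
  7. (¬p4 ∨ ¬p3) — ¬p4 is true.
  8. (¬p7 ∨ ¬p6) — ¬p7 is true.
  9. (p5 ∨ ¬p6) — ¬p6 is true.
  10. (¬p4 ∨ ¬p7) — ¬p7 is true.
  11. (p2 ∨ ¬p1) — ¬p1 is true.
  12. (¬p7 ∨ p6) — ¬p7 is true.

p1=F, p2=F, p3=F, p4=F, p5=F, p6=F, p7=F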